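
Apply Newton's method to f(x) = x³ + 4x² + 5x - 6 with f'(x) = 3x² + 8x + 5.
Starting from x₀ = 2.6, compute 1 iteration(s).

f(x) = x³ + 4x² + 5x - 6
f'(x) = 3x² + 8x + 5
x₀ = 2.6

Newton-Raphson formula: x_{n+1} = x_n - f(x_n)/f'(x_n)

Iteration 1:
  f(2.600000) = 51.616000
  f'(2.600000) = 46.080000
  x_1 = 2.600000 - 51.616000/46.080000 = 1.479861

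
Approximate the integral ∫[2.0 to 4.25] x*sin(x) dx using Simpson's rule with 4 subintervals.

f(x) = x*sin(x)
a = 2.0, b = 4.25, n = 4
h = (b - a)/n = 0.562500

Simpson's rule: (h/3)[f(x₀) + 4f(x₁) + 2f(x₂) + ... + f(xₙ)]

x_0 = 2.0000, f(x_0) = 1.818595, coefficient = 1
x_1 = 2.5625, f(x_1) = 1.402366, coefficient = 4
x_2 = 3.1250, f(x_2) = 0.051850, coefficient = 2
x_3 = 3.6875, f(x_3) = -1.914527, coefficient = 4
x_4 = 4.2500, f(x_4) = -3.803705, coefficient = 1

I ≈ (0.562500/3) × -3.930055 = -0.736885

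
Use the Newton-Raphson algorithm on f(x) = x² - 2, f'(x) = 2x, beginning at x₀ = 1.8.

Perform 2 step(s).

f(x) = x² - 2
f'(x) = 2x
x₀ = 1.8

Newton-Raphson formula: x_{n+1} = x_n - f(x_n)/f'(x_n)

Iteration 1:
  f(1.800000) = 1.240000
  f'(1.800000) = 3.600000
  x_1 = 1.800000 - 1.240000/3.600000 = 1.455556
Iteration 2:
  f(1.455556) = 0.118642
  f'(1.455556) = 2.911111
  x_2 = 1.455556 - 0.118642/2.911111 = 1.414801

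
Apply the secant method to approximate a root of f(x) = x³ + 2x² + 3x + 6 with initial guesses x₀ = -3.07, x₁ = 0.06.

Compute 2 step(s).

f(x) = x³ + 2x² + 3x + 6
x₀ = -3.07, x₁ = 0.06

Secant formula: x_{n+1} = x_n - f(x_n)(x_n - x_{n-1})/(f(x_n) - f(x_{n-1}))

Iteration 1:
  f(-3.070000) = -13.294643
  f(0.060000) = 6.187416
  x_2 = 0.060000 - 6.187416×(0.060000 - (-3.070000))/(6.187416 - (-13.294643))
       = -0.934074
Iteration 2:
  f(0.060000) = 6.187416
  f(-0.934074) = 4.127792
  x_3 = -0.934074 - 4.127792×(-0.934074 - 0.060000)/(4.127792 - 6.187416)
       = -2.926346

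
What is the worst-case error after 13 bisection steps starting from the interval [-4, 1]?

Bisection error bound: |error| ≤ (b-a)/2^n
|error| ≤ (1 - (-4))/2^13 = 5/2^13
|error| ≤ 0.0006103516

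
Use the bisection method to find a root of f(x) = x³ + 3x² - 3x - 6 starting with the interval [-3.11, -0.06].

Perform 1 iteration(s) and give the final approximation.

f(x) = x³ + 3x² - 3x - 6
Initial interval: [-3.11, -0.06]

Iteration 1:
  c_1 = (-3.110000 + (-0.060000))/2 = -1.585000
  f(c_1) = f(-1.585000) = 2.309798
  f(a) × f(c) ≥ 0, new interval: [-1.585000, -0.060000]

After 1 iteration(s), the approximation is c_1 = -1.585000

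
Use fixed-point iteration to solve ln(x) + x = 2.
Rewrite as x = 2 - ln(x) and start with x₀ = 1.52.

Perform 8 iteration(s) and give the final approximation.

Equation: ln(x) + x = 2
Fixed-point form: x = 2 - ln(x)
x₀ = 1.52

x_1 = g(1.520000) = 1.581290
x_2 = g(1.581290) = 1.541759
x_3 = g(1.541759) = 1.567076
x_4 = g(1.567076) = 1.550789
x_5 = g(1.550789) = 1.561236
x_6 = g(1.561236) = 1.554522
x_7 = g(1.554522) = 1.558832
x_8 = g(1.558832) = 1.556063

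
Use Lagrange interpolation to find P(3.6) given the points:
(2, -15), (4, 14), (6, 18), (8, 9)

Lagrange interpolation formula:
P(x) = Σ yᵢ × Lᵢ(x)
where Lᵢ(x) = Π_{j≠i} (x - xⱼ)/(xᵢ - xⱼ)

L_0(3.6) = (3.6 - 4)/(2 - 4) × (3.6 - 6)/(2 - 6) × (3.6 - 8)/(2 - 8) = 0.088000
L_1(3.6) = (3.6 - 2)/(4 - 2) × (3.6 - 6)/(4 - 6) × (3.6 - 8)/(4 - 8) = 1.056000
L_2(3.6) = (3.6 - 2)/(6 - 2) × (3.6 - 4)/(6 - 4) × (3.6 - 8)/(6 - 8) = -0.176000
L_3(3.6) = (3.6 - 2)/(8 - 2) × (3.6 - 4)/(8 - 4) × (3.6 - 6)/(8 - 6) = 0.032000

P(3.6) = (-15)×L_0(3.6) + 14×L_1(3.6) + 18×L_2(3.6) + 9×L_3(3.6)
P(3.6) = 10.584000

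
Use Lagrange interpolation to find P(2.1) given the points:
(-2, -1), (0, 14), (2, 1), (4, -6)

Lagrange interpolation formula:
P(x) = Σ yᵢ × Lᵢ(x)
where Lᵢ(x) = Π_{j≠i} (x - xⱼ)/(xᵢ - xⱼ)

L_0(2.1) = (2.1 - 0)/(-2 - 0) × (2.1 - 2)/(-2 - 2) × (2.1 - 4)/(-2 - 4) = 0.008313
L_1(2.1) = (2.1 - (-2))/(0 - (-2)) × (2.1 - 2)/(0 - 2) × (2.1 - 4)/(0 - 4) = -0.048688
L_2(2.1) = (2.1 - (-2))/(2 - (-2)) × (2.1 - 0)/(2 - 0) × (2.1 - 4)/(2 - 4) = 1.022437
L_3(2.1) = (2.1 - (-2))/(4 - (-2)) × (2.1 - 0)/(4 - 0) × (2.1 - 2)/(4 - 2) = 0.017938

P(2.1) = (-1)×L_0(2.1) + 14×L_1(2.1) + 1×L_2(2.1) + (-6)×L_3(2.1)
P(2.1) = 0.224875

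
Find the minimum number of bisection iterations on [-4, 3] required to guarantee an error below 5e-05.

We need (b-a)/2^n ≤ 5e-05
(3 - (-4))/2^n ≤ 5e-05
7/2^n ≤ 5e-05
2^n ≥ 140000
n ≥ log₂(140000) = 17.10
n ≥ 18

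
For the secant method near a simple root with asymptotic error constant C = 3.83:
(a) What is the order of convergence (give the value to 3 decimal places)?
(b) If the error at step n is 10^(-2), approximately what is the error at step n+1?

(a) Secant method has superlinear convergence with order φ = (1+√5)/2 ≈ 1.618.
    This means |e_{n+1}| ≈ C|e_n|^1.618.

(b) With |e_n| = 10^(-2) and C = 3.83:
    |e_{n+1}| ≈ 3.83 × (10^(-2))^1.618 = 3.83 × 10^(-3.24)

(a) ≈ 1.618 (golden ratio); (b) |e_{n+1}| ≈ 2.224e-03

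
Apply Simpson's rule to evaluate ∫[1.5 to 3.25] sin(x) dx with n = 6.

f(x) = sin(x)
a = 1.5, b = 3.25, n = 6
h = (b - a)/n = 0.291667

Simpson's rule: (h/3)[f(x₀) + 4f(x₁) + 2f(x₂) + ... + f(xₙ)]

x_0 = 1.5000, f(x_0) = 0.997495, coefficient = 1
x_1 = 1.7917, f(x_1) = 0.975707, coefficient = 4
x_2 = 2.0833, f(x_2) = 0.871503, coefficient = 2
x_3 = 2.3750, f(x_3) = 0.693685, coefficient = 4
x_4 = 2.6667, f(x_4) = 0.457273, coefficient = 2
x_5 = 2.9583, f(x_5) = 0.182235, coefficient = 4
x_6 = 3.2500, f(x_6) = -0.108195, coefficient = 1

I ≈ (0.291667/3) × 10.953361 = 1.064910
Exact value: 1.064867
Error: 0.000043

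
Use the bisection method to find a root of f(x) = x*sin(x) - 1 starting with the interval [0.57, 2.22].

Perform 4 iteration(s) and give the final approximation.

f(x) = x*sin(x) - 1
Initial interval: [0.57, 2.22]

Iteration 1:
  c_1 = (0.570000 + 2.220000)/2 = 1.395000
  f(c_1) = f(1.395000) = 0.373500
  f(a) × f(c) < 0, new interval: [0.570000, 1.395000]
Iteration 2:
  c_2 = (0.570000 + 1.395000)/2 = 0.982500
  f(c_2) = f(0.982500) = -0.182671
  f(a) × f(c) ≥ 0, new interval: [0.982500, 1.395000]
Iteration 3:
  c_3 = (0.982500 + 1.395000)/2 = 1.188750
  f(c_3) = f(1.188750) = 0.103045
  f(a) × f(c) < 0, new interval: [0.982500, 1.188750]
Iteration 4:
  c_4 = (0.982500 + 1.188750)/2 = 1.085625
  f(c_4) = f(1.085625) = -0.039661
  f(a) × f(c) ≥ 0, new interval: [1.085625, 1.188750]

After 4 iteration(s), the approximation is c_4 = 1.085625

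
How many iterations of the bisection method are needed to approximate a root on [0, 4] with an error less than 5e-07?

We need (b-a)/2^n ≤ 5e-07
(4 - 0)/2^n ≤ 5e-07
4/2^n ≤ 5e-07
2^n ≥ 8000000
n ≥ log₂(8000000) = 22.93
n ≥ 23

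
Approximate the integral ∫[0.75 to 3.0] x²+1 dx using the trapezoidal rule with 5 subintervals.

f(x) = x²+1
a = 0.75, b = 3.0, n = 5
h = (b - a)/n = 0.450000

Trapezoidal rule: (h/2)[f(x₀) + 2f(x₁) + 2f(x₂) + ... + f(xₙ)]

x_0 = 0.7500, f(x_0) = 1.562500, coefficient = 1
x_1 = 1.2000, f(x_1) = 2.440000, coefficient = 2
x_2 = 1.6500, f(x_2) = 3.722500, coefficient = 2
x_3 = 2.1000, f(x_3) = 5.410000, coefficient = 2
x_4 = 2.5500, f(x_4) = 7.502500, coefficient = 2
x_5 = 3.0000, f(x_5) = 10.000000, coefficient = 1

I ≈ (0.450000/2) × 49.712500 = 11.185313
Exact value: 11.109375
Error: 0.075938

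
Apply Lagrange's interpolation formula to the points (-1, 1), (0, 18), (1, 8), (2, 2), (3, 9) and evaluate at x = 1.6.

Lagrange interpolation formula:
P(x) = Σ yᵢ × Lᵢ(x)
where Lᵢ(x) = Π_{j≠i} (x - xⱼ)/(xᵢ - xⱼ)

L_0(1.6) = (1.6 - 0)/(-1 - 0) × (1.6 - 1)/(-1 - 1) × (1.6 - 2)/(-1 - 2) × (1.6 - 3)/(-1 - 3) = 0.022400
L_1(1.6) = (1.6 - (-1))/(0 - (-1)) × (1.6 - 1)/(0 - 1) × (1.6 - 2)/(0 - 2) × (1.6 - 3)/(0 - 3) = -0.145600
L_2(1.6) = (1.6 - (-1))/(1 - (-1)) × (1.6 - 0)/(1 - 0) × (1.6 - 2)/(1 - 2) × (1.6 - 3)/(1 - 3) = 0.582400
L_3(1.6) = (1.6 - (-1))/(2 - (-1)) × (1.6 - 0)/(2 - 0) × (1.6 - 1)/(2 - 1) × (1.6 - 3)/(2 - 3) = 0.582400
L_4(1.6) = (1.6 - (-1))/(3 - (-1)) × (1.6 - 0)/(3 - 0) × (1.6 - 1)/(3 - 1) × (1.6 - 2)/(3 - 2) = -0.041600

P(1.6) = 1×L_0(1.6) + 18×L_1(1.6) + 8×L_2(1.6) + 2×L_3(1.6) + 9×L_4(1.6)
P(1.6) = 2.851200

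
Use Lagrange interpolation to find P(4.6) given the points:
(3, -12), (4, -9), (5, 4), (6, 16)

Lagrange interpolation formula:
P(x) = Σ yᵢ × Lᵢ(x)
where Lᵢ(x) = Π_{j≠i} (x - xⱼ)/(xᵢ - xⱼ)

L_0(4.6) = (4.6 - 4)/(3 - 4) × (4.6 - 5)/(3 - 5) × (4.6 - 6)/(3 - 6) = -0.056000
L_1(4.6) = (4.6 - 3)/(4 - 3) × (4.6 - 5)/(4 - 5) × (4.6 - 6)/(4 - 6) = 0.448000
L_2(4.6) = (4.6 - 3)/(5 - 3) × (4.6 - 4)/(5 - 4) × (4.6 - 6)/(5 - 6) = 0.672000
L_3(4.6) = (4.6 - 3)/(6 - 3) × (4.6 - 4)/(6 - 4) × (4.6 - 5)/(6 - 5) = -0.064000

P(4.6) = (-12)×L_0(4.6) + (-9)×L_1(4.6) + 4×L_2(4.6) + 16×L_3(4.6)
P(4.6) = -1.696000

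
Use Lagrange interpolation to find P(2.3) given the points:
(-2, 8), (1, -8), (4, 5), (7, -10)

Lagrange interpolation formula:
P(x) = Σ yᵢ × Lᵢ(x)
where Lᵢ(x) = Π_{j≠i} (x - xⱼ)/(xᵢ - xⱼ)

L_0(2.3) = (2.3 - 1)/(-2 - 1) × (2.3 - 4)/(-2 - 4) × (2.3 - 7)/(-2 - 7) = -0.064117
L_1(2.3) = (2.3 - (-2))/(1 - (-2)) × (2.3 - 4)/(1 - 4) × (2.3 - 7)/(1 - 7) = 0.636241
L_2(2.3) = (2.3 - (-2))/(4 - (-2)) × (2.3 - 1)/(4 - 1) × (2.3 - 7)/(4 - 7) = 0.486537
L_3(2.3) = (2.3 - (-2))/(7 - (-2)) × (2.3 - 1)/(7 - 1) × (2.3 - 4)/(7 - 4) = -0.058660

P(2.3) = 8×L_0(2.3) + (-8)×L_1(2.3) + 5×L_2(2.3) + (-10)×L_3(2.3)
P(2.3) = -2.583574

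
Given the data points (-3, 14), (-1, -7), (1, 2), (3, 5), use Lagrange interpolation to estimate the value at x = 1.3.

Lagrange interpolation formula:
P(x) = Σ yᵢ × Lᵢ(x)
where Lᵢ(x) = Π_{j≠i} (x - xⱼ)/(xᵢ - xⱼ)

L_0(1.3) = (1.3 - (-1))/(-3 - (-1)) × (1.3 - 1)/(-3 - 1) × (1.3 - 3)/(-3 - 3) = 0.024438
L_1(1.3) = (1.3 - (-3))/(-1 - (-3)) × (1.3 - 1)/(-1 - 1) × (1.3 - 3)/(-1 - 3) = -0.137063
L_2(1.3) = (1.3 - (-3))/(1 - (-3)) × (1.3 - (-1))/(1 - (-1)) × (1.3 - 3)/(1 - 3) = 1.050812
L_3(1.3) = (1.3 - (-3))/(3 - (-3)) × (1.3 - (-1))/(3 - (-1)) × (1.3 - 1)/(3 - 1) = 0.061813

P(1.3) = 14×L_0(1.3) + (-7)×L_1(1.3) + 2×L_2(1.3) + 5×L_3(1.3)
P(1.3) = 3.712250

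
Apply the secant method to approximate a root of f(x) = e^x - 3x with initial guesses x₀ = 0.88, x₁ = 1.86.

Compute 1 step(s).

f(x) = e^x - 3x
x₀ = 0.88, x₁ = 1.86

Secant formula: x_{n+1} = x_n - f(x_n)(x_n - x_{n-1})/(f(x_n) - f(x_{n-1}))

Iteration 1:
  f(0.880000) = -0.229100
  f(1.860000) = 0.843737
  x_2 = 1.860000 - 0.843737×(1.860000 - 0.880000)/(0.843737 - (-0.229100))
       = 1.089275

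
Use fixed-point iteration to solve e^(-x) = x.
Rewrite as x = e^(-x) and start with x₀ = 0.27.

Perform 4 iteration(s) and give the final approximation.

Equation: e^(-x) = x
Fixed-point form: x = e^(-x)
x₀ = 0.27

x_1 = g(0.270000) = 0.763379
x_2 = g(0.763379) = 0.466089
x_3 = g(0.466089) = 0.627452
x_4 = g(0.627452) = 0.533951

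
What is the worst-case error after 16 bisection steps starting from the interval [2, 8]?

Bisection error bound: |error| ≤ (b-a)/2^n
|error| ≤ (8 - 2)/2^16 = 6/2^16
|error| ≤ 0.0000915527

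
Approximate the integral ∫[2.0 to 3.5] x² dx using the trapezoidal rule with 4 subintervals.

f(x) = x²
a = 2.0, b = 3.5, n = 4
h = (b - a)/n = 0.375000

Trapezoidal rule: (h/2)[f(x₀) + 2f(x₁) + 2f(x₂) + ... + f(xₙ)]

x_0 = 2.0000, f(x_0) = 4.000000, coefficient = 1
x_1 = 2.3750, f(x_1) = 5.640625, coefficient = 2
x_2 = 2.7500, f(x_2) = 7.562500, coefficient = 2
x_3 = 3.1250, f(x_3) = 9.765625, coefficient = 2
x_4 = 3.5000, f(x_4) = 12.250000, coefficient = 1

I ≈ (0.375000/2) × 62.187500 = 11.660156
Exact value: 11.625000
Error: 0.035156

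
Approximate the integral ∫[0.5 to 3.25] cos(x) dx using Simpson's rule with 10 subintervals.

f(x) = cos(x)
a = 0.5, b = 3.25, n = 10
h = (b - a)/n = 0.275000

Simpson's rule: (h/3)[f(x₀) + 4f(x₁) + 2f(x₂) + ... + f(xₙ)]

x_0 = 0.5000, f(x_0) = 0.877583, coefficient = 1
x_1 = 0.7750, f(x_1) = 0.714421, coefficient = 4
x_2 = 1.0500, f(x_2) = 0.497571, coefficient = 2
x_3 = 1.3250, f(x_3) = 0.243329, coefficient = 4
x_4 = 1.6000, f(x_4) = -0.029200, coefficient = 2
x_5 = 1.8750, f(x_5) = -0.299534, coefficient = 4
x_6 = 2.1500, f(x_6) = -0.547358, coefficient = 2
x_7 = 2.4250, f(x_7) = -0.754048, coefficient = 4
x_8 = 2.7000, f(x_8) = -0.904072, coefficient = 2
x_9 = 2.9750, f(x_9) = -0.986156, coefficient = 4
x_10 = 3.2500, f(x_10) = -0.994130, coefficient = 1

I ≈ (0.275000/3) × -6.410613 = -0.587640
Exact value: -0.587621
Error: 0.000019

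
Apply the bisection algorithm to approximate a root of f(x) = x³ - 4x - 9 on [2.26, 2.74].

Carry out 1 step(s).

f(x) = x³ - 4x - 9
Initial interval: [2.26, 2.74]

Iteration 1:
  c_1 = (2.260000 + 2.740000)/2 = 2.500000
  f(c_1) = f(2.500000) = -3.375000
  f(a) × f(c) ≥ 0, new interval: [2.500000, 2.740000]

After 1 iteration(s), the approximation is c_1 = 2.500000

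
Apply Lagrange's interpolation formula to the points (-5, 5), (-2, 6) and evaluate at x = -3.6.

Lagrange interpolation formula:
P(x) = Σ yᵢ × Lᵢ(x)
where Lᵢ(x) = Π_{j≠i} (x - xⱼ)/(xᵢ - xⱼ)

L_0(-3.6) = (-3.6 - (-2))/(-5 - (-2)) = 0.533333
L_1(-3.6) = (-3.6 - (-5))/(-2 - (-5)) = 0.466667

P(-3.6) = 5×L_0(-3.6) + 6×L_1(-3.6)
P(-3.6) = 5.466667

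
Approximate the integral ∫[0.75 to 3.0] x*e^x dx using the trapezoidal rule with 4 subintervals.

f(x) = x*e^x
a = 0.75, b = 3.0, n = 4
h = (b - a)/n = 0.562500

Trapezoidal rule: (h/2)[f(x₀) + 2f(x₁) + 2f(x₂) + ... + f(xₙ)]

x_0 = 0.7500, f(x_0) = 1.587750, coefficient = 1
x_1 = 1.3125, f(x_1) = 4.876529, coefficient = 2
x_2 = 1.8750, f(x_2) = 12.226536, coefficient = 2
x_3 = 2.4375, f(x_3) = 27.895710, coefficient = 2
x_4 = 3.0000, f(x_4) = 60.256611, coefficient = 1

I ≈ (0.562500/2) × 151.841911 = 42.705538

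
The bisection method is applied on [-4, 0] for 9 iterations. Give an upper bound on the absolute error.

Bisection error bound: |error| ≤ (b-a)/2^n
|error| ≤ (0 - (-4))/2^9 = 4/2^9
|error| ≤ 0.0078125000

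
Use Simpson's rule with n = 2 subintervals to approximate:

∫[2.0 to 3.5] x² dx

f(x) = x²
a = 2.0, b = 3.5, n = 2
h = (b - a)/n = 0.750000

Simpson's rule: (h/3)[f(x₀) + 4f(x₁) + 2f(x₂) + ... + f(xₙ)]

x_0 = 2.0000, f(x_0) = 4.000000, coefficient = 1
x_1 = 2.7500, f(x_1) = 7.562500, coefficient = 4
x_2 = 3.5000, f(x_2) = 12.250000, coefficient = 1

I ≈ (0.750000/3) × 46.500000 = 11.625000
Exact value: 11.625000
Error: 0.000000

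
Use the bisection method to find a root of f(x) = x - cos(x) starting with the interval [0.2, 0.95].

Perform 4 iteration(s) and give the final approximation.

f(x) = x - cos(x)
Initial interval: [0.2, 0.95]

Iteration 1:
  c_1 = (0.200000 + 0.950000)/2 = 0.575000
  f(c_1) = f(0.575000) = -0.264192
  f(a) × f(c) ≥ 0, new interval: [0.575000, 0.950000]
Iteration 2:
  c_2 = (0.575000 + 0.950000)/2 = 0.762500
  f(c_2) = f(0.762500) = 0.039389
  f(a) × f(c) < 0, new interval: [0.575000, 0.762500]
Iteration 3:
  c_3 = (0.575000 + 0.762500)/2 = 0.668750
  f(c_3) = f(0.668750) = -0.115847
  f(a) × f(c) ≥ 0, new interval: [0.668750, 0.762500]
Iteration 4:
  c_4 = (0.668750 + 0.762500)/2 = 0.715625
  f(c_4) = f(0.715625) = -0.039058
  f(a) × f(c) ≥ 0, new interval: [0.715625, 0.762500]

After 4 iteration(s), the approximation is c_4 = 0.715625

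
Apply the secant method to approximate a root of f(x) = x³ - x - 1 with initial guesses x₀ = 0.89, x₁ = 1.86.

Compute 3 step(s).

f(x) = x³ - x - 1
x₀ = 0.89, x₁ = 1.86

Secant formula: x_{n+1} = x_n - f(x_n)(x_n - x_{n-1})/(f(x_n) - f(x_{n-1}))

Iteration 1:
  f(0.890000) = -1.185031
  f(1.860000) = 3.574856
  x_2 = 1.860000 - 3.574856×(1.860000 - 0.890000)/(3.574856 - (-1.185031))
       = 1.131493
Iteration 2:
  f(1.860000) = 3.574856
  f(1.131493) = -0.682869
  x_3 = 1.131493 - (-0.682869)×(1.131493 - 1.860000)/(-0.682869 - 3.574856)
       = 1.248334
Iteration 3:
  f(1.131493) = -0.682869
  f(1.248334) = -0.303009
  x_4 = 1.248334 - (-0.303009)×(1.248334 - 1.131493)/(-0.303009 - (-0.682869))
       = 1.341536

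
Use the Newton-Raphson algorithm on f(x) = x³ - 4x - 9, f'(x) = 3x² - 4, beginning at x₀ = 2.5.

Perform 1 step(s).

f(x) = x³ - 4x - 9
f'(x) = 3x² - 4
x₀ = 2.5

Newton-Raphson formula: x_{n+1} = x_n - f(x_n)/f'(x_n)

Iteration 1:
  f(2.500000) = -3.375000
  f'(2.500000) = 14.750000
  x_1 = 2.500000 - (-3.375000)/14.750000 = 2.728814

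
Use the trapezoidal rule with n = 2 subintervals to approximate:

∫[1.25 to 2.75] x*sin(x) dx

f(x) = x*sin(x)
a = 1.25, b = 2.75, n = 2
h = (b - a)/n = 0.750000

Trapezoidal rule: (h/2)[f(x₀) + 2f(x₁) + 2f(x₂) + ... + f(xₙ)]

x_0 = 1.2500, f(x_0) = 1.186231, coefficient = 1
x_1 = 2.0000, f(x_1) = 1.818595, coefficient = 2
x_2 = 2.7500, f(x_2) = 1.049568, coefficient = 1

I ≈ (0.750000/2) × 5.872988 = 2.202371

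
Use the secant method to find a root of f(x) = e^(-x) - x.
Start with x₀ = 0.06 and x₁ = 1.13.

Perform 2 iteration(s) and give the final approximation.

f(x) = e^(-x) - x
x₀ = 0.06, x₁ = 1.13

Secant formula: x_{n+1} = x_n - f(x_n)(x_n - x_{n-1})/(f(x_n) - f(x_{n-1}))

Iteration 1:
  f(0.060000) = 0.881765
  f(1.130000) = -0.806967
  x_2 = 1.130000 - (-0.806967)×(1.130000 - 0.060000)/(-0.806967 - 0.881765)
       = 0.618696
Iteration 2:
  f(1.130000) = -0.806967
  f(0.618696) = -0.080050
  x_3 = 0.618696 - (-0.080050)×(0.618696 - 1.130000)/(-0.080050 - (-0.806967))
       = 0.562390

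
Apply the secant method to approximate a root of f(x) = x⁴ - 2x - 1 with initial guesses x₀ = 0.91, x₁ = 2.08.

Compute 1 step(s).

f(x) = x⁴ - 2x - 1
x₀ = 0.91, x₁ = 2.08

Secant formula: x_{n+1} = x_n - f(x_n)(x_n - x_{n-1})/(f(x_n) - f(x_{n-1}))

Iteration 1:
  f(0.910000) = -2.134250
  f(2.080000) = 13.557737
  x_2 = 2.080000 - 13.557737×(2.080000 - 0.910000)/(13.557737 - (-2.134250))
       = 1.069130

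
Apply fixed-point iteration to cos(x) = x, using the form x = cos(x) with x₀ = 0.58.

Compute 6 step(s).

Equation: cos(x) = x
Fixed-point form: x = cos(x)
x₀ = 0.58

x_1 = g(0.580000) = 0.836463
x_2 = g(0.836463) = 0.670093
x_3 = g(0.670093) = 0.783764
x_4 = g(0.783764) = 0.708261
x_5 = g(0.708261) = 0.759494
x_6 = g(0.759494) = 0.725184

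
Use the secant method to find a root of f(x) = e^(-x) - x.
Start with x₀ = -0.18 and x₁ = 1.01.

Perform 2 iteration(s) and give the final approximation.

f(x) = e^(-x) - x
x₀ = -0.18, x₁ = 1.01

Secant formula: x_{n+1} = x_n - f(x_n)(x_n - x_{n-1})/(f(x_n) - f(x_{n-1}))

Iteration 1:
  f(-0.180000) = 1.377217
  f(1.010000) = -0.645781
  x_2 = 1.010000 - (-0.645781)×(1.010000 - (-0.180000))/(-0.645781 - 1.377217)
       = 0.630129
Iteration 2:
  f(1.010000) = -0.645781
  f(0.630129) = -0.097605
  x_3 = 0.630129 - (-0.097605)×(0.630129 - 1.010000)/(-0.097605 - (-0.645781))
       = 0.562491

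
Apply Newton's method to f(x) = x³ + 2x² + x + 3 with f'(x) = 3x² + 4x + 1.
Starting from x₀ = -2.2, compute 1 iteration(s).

f(x) = x³ + 2x² + x + 3
f'(x) = 3x² + 4x + 1
x₀ = -2.2

Newton-Raphson formula: x_{n+1} = x_n - f(x_n)/f'(x_n)

Iteration 1:
  f(-2.200000) = -0.168000
  f'(-2.200000) = 6.720000
  x_1 = -2.200000 - (-0.168000)/6.720000 = -2.175000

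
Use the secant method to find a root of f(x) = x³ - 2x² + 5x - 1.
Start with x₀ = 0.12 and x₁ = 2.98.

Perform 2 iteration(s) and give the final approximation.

f(x) = x³ - 2x² + 5x - 1
x₀ = 0.12, x₁ = 2.98

Secant formula: x_{n+1} = x_n - f(x_n)(x_n - x_{n-1})/(f(x_n) - f(x_{n-1}))

Iteration 1:
  f(0.120000) = -0.427072
  f(2.980000) = 22.602792
  x_2 = 2.980000 - 22.602792×(2.980000 - 0.120000)/(22.602792 - (-0.427072))
       = 0.173037
Iteration 2:
  f(2.980000) = 22.602792
  f(0.173037) = -0.189519
  x_3 = 0.173037 - (-0.189519)×(0.173037 - 2.980000)/(-0.189519 - 22.602792)
       = 0.196377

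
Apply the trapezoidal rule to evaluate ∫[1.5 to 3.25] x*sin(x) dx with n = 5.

f(x) = x*sin(x)
a = 1.5, b = 3.25, n = 5
h = (b - a)/n = 0.350000

Trapezoidal rule: (h/2)[f(x₀) + 2f(x₁) + 2f(x₂) + ... + f(xₙ)]

x_0 = 1.5000, f(x_0) = 1.496242, coefficient = 1
x_1 = 1.8500, f(x_1) = 1.778359, coefficient = 2
x_2 = 2.2000, f(x_2) = 1.778692, coefficient = 2
x_3 = 2.5500, f(x_3) = 1.422093, coefficient = 2
x_4 = 2.9000, f(x_4) = 0.693823, coefficient = 2
x_5 = 3.2500, f(x_5) = -0.351634, coefficient = 1

I ≈ (0.350000/2) × 12.490544 = 2.185845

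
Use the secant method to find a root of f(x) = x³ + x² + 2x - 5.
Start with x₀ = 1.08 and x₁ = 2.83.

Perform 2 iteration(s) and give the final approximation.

f(x) = x³ + x² + 2x - 5
x₀ = 1.08, x₁ = 2.83

Secant formula: x_{n+1} = x_n - f(x_n)(x_n - x_{n-1})/(f(x_n) - f(x_{n-1}))

Iteration 1:
  f(1.080000) = -0.413888
  f(2.830000) = 31.334087
  x_2 = 2.830000 - 31.334087×(2.830000 - 1.080000)/(31.334087 - (-0.413888))
       = 1.102814
Iteration 2:
  f(2.830000) = 31.334087
  f(1.102814) = -0.236931
  x_3 = 1.102814 - (-0.236931)×(1.102814 - 2.830000)/(-0.236931 - 31.334087)
       = 1.115776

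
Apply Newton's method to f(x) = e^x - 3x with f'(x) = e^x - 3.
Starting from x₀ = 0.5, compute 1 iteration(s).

f(x) = e^x - 3x
f'(x) = e^x - 3
x₀ = 0.5

Newton-Raphson formula: x_{n+1} = x_n - f(x_n)/f'(x_n)

Iteration 1:
  f(0.500000) = 0.148721
  f'(0.500000) = -1.351279
  x_1 = 0.500000 - 0.148721/(-1.351279) = 0.610060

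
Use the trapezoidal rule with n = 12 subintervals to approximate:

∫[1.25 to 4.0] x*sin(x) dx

f(x) = x*sin(x)
a = 1.25, b = 4.0, n = 12
h = (b - a)/n = 0.229167

Trapezoidal rule: (h/2)[f(x₀) + 2f(x₁) + 2f(x₂) + ... + f(xₙ)]

x_0 = 1.2500, f(x_0) = 1.186231, coefficient = 1
x_1 = 1.4792, f(x_1) = 1.472961, coefficient = 2
x_2 = 1.7083, f(x_2) = 1.692201, coefficient = 2
x_3 = 1.9375, f(x_3) = 1.808684, coefficient = 2
x_4 = 2.1667, f(x_4) = 1.793264, coefficient = 2
x_5 = 2.3958, f(x_5) = 1.625644, coefficient = 2
x_6 = 2.6250, f(x_6) = 1.296541, coefficient = 2
x_7 = 2.8542, f(x_7) = 0.809113, coefficient = 2
x_8 = 3.0833, f(x_8) = 0.179531, coefficient = 2
x_9 = 3.3125, f(x_9) = -0.563379, coefficient = 2
x_10 = 3.5417, f(x_10) = -1.379431, coefficient = 2
x_11 = 3.7708, f(x_11) = -2.219252, coefficient = 2
x_12 = 4.0000, f(x_12) = -3.027210, coefficient = 1

I ≈ (0.229167/2) × 11.190775 = 1.282276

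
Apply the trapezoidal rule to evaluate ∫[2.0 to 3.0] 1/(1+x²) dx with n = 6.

f(x) = 1/(1+x²)
a = 2.0, b = 3.0, n = 6
h = (b - a)/n = 0.166667

Trapezoidal rule: (h/2)[f(x₀) + 2f(x₁) + 2f(x₂) + ... + f(xₙ)]

x_0 = 2.0000, f(x_0) = 0.200000, coefficient = 1
x_1 = 2.1667, f(x_1) = 0.175610, coefficient = 2
x_2 = 2.3333, f(x_2) = 0.155172, coefficient = 2
x_3 = 2.5000, f(x_3) = 0.137931, coefficient = 2
x_4 = 2.6667, f(x_4) = 0.123288, coefficient = 2
x_5 = 2.8333, f(x_5) = 0.110769, coefficient = 2
x_6 = 3.0000, f(x_6) = 0.100000, coefficient = 1

I ≈ (0.166667/2) × 1.705540 = 0.142128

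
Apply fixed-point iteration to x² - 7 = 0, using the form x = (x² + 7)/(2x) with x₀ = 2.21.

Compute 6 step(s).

Equation: x² - 7 = 0
Fixed-point form: x = (x² + 7)/(2x)
x₀ = 2.21

x_1 = g(2.210000) = 2.688710
x_2 = g(2.688710) = 2.646095
x_3 = g(2.646095) = 2.645751
x_4 = g(2.645751) = 2.645751
x_5 = g(2.645751) = 2.645751
x_6 = g(2.645751) = 2.645751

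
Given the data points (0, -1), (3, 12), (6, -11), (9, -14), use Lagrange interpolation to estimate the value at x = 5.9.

Lagrange interpolation formula:
P(x) = Σ yᵢ × Lᵢ(x)
where Lᵢ(x) = Π_{j≠i} (x - xⱼ)/(xᵢ - xⱼ)

L_0(5.9) = (5.9 - 3)/(0 - 3) × (5.9 - 6)/(0 - 6) × (5.9 - 9)/(0 - 9) = -0.005549
L_1(5.9) = (5.9 - 0)/(3 - 0) × (5.9 - 6)/(3 - 6) × (5.9 - 9)/(3 - 9) = 0.033870
L_2(5.9) = (5.9 - 0)/(6 - 0) × (5.9 - 3)/(6 - 3) × (5.9 - 9)/(6 - 9) = 0.982241
L_3(5.9) = (5.9 - 0)/(9 - 0) × (5.9 - 3)/(9 - 3) × (5.9 - 6)/(9 - 6) = -0.010562

P(5.9) = (-1)×L_0(5.9) + 12×L_1(5.9) + (-11)×L_2(5.9) + (-14)×L_3(5.9)
P(5.9) = -10.244790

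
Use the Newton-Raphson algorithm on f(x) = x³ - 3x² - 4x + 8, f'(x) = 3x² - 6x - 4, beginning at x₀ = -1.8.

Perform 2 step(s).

f(x) = x³ - 3x² - 4x + 8
f'(x) = 3x² - 6x - 4
x₀ = -1.8

Newton-Raphson formula: x_{n+1} = x_n - f(x_n)/f'(x_n)

Iteration 1:
  f(-1.800000) = -0.352000
  f'(-1.800000) = 16.520000
  x_1 = -1.800000 - (-0.352000)/16.520000 = -1.778692
Iteration 2:
  f(-1.778692) = -0.003804
  f'(-1.778692) = 16.163396
  x_2 = -1.778692 - (-0.003804)/16.163396 = -1.778457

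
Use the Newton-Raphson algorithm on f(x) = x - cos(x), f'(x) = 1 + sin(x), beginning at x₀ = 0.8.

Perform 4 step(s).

f(x) = x - cos(x)
f'(x) = 1 + sin(x)
x₀ = 0.8

Newton-Raphson formula: x_{n+1} = x_n - f(x_n)/f'(x_n)

Iteration 1:
  f(0.800000) = 0.103293
  f'(0.800000) = 1.717356
  x_1 = 0.800000 - 0.103293/1.717356 = 0.739853
Iteration 2:
  f(0.739853) = 0.001286
  f'(0.739853) = 1.674180
  x_2 = 0.739853 - 0.001286/1.674180 = 0.739085
Iteration 3:
  f(0.739085) = 0.000000
  f'(0.739085) = 1.673612
  x_3 = 0.739085 - 0.000000/1.673612 = 0.739085
Iteration 4:
  f(0.739085) = 0.000000
  f'(0.739085) = 1.673612
  x_4 = 0.739085 - 0.000000/1.673612 = 0.739085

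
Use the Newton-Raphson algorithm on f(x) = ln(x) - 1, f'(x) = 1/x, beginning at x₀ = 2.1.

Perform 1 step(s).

f(x) = ln(x) - 1
f'(x) = 1/x
x₀ = 2.1

Newton-Raphson formula: x_{n+1} = x_n - f(x_n)/f'(x_n)

Iteration 1:
  f(2.100000) = -0.258063
  f'(2.100000) = 0.476190
  x_1 = 2.100000 - (-0.258063)/0.476190 = 2.641932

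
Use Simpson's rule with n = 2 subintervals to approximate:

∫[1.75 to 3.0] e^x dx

f(x) = e^x
a = 1.75, b = 3.0, n = 2
h = (b - a)/n = 0.625000

Simpson's rule: (h/3)[f(x₀) + 4f(x₁) + 2f(x₂) + ... + f(xₙ)]

x_0 = 1.7500, f(x_0) = 5.754603, coefficient = 1
x_1 = 2.3750, f(x_1) = 10.751013, coefficient = 4
x_2 = 3.0000, f(x_2) = 20.085537, coefficient = 1

I ≈ (0.625000/3) × 68.844192 = 14.342540
Exact value: 14.330934
Error: 0.011606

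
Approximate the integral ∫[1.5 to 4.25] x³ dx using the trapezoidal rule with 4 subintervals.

f(x) = x³
a = 1.5, b = 4.25, n = 4
h = (b - a)/n = 0.687500

Trapezoidal rule: (h/2)[f(x₀) + 2f(x₁) + 2f(x₂) + ... + f(xₙ)]

x_0 = 1.5000, f(x_0) = 3.375000, coefficient = 1
x_1 = 2.1875, f(x_1) = 10.467529, coefficient = 2
x_2 = 2.8750, f(x_2) = 23.763672, coefficient = 2
x_3 = 3.5625, f(x_3) = 45.213135, coefficient = 2
x_4 = 4.2500, f(x_4) = 76.765625, coefficient = 1

I ≈ (0.687500/2) × 239.029297 = 82.166321
Exact value: 80.297852
Error: 1.868469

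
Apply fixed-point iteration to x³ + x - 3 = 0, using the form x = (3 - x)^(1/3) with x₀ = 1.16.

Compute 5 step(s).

Equation: x³ + x - 3 = 0
Fixed-point form: x = (3 - x)^(1/3)
x₀ = 1.16

x_1 = g(1.160000) = 1.225385
x_2 = g(1.225385) = 1.210695
x_3 = g(1.210695) = 1.214026
x_4 = g(1.214026) = 1.213272
x_5 = g(1.213272) = 1.213443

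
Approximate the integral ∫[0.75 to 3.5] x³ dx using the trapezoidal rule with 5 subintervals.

f(x) = x³
a = 0.75, b = 3.5, n = 5
h = (b - a)/n = 0.550000

Trapezoidal rule: (h/2)[f(x₀) + 2f(x₁) + 2f(x₂) + ... + f(xₙ)]

x_0 = 0.7500, f(x_0) = 0.421875, coefficient = 1
x_1 = 1.3000, f(x_1) = 2.197000, coefficient = 2
x_2 = 1.8500, f(x_2) = 6.331625, coefficient = 2
x_3 = 2.4000, f(x_3) = 13.824000, coefficient = 2
x_4 = 2.9500, f(x_4) = 25.672375, coefficient = 2
x_5 = 3.5000, f(x_5) = 42.875000, coefficient = 1

I ≈ (0.550000/2) × 139.346875 = 38.320391
Exact value: 37.436523
Error: 0.883867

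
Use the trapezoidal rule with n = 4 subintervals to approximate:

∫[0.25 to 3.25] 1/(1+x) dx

f(x) = 1/(1+x)
a = 0.25, b = 3.25, n = 4
h = (b - a)/n = 0.750000

Trapezoidal rule: (h/2)[f(x₀) + 2f(x₁) + 2f(x₂) + ... + f(xₙ)]

x_0 = 0.2500, f(x_0) = 0.800000, coefficient = 1
x_1 = 1.0000, f(x_1) = 0.500000, coefficient = 2
x_2 = 1.7500, f(x_2) = 0.363636, coefficient = 2
x_3 = 2.5000, f(x_3) = 0.285714, coefficient = 2
x_4 = 3.2500, f(x_4) = 0.235294, coefficient = 1

I ≈ (0.750000/2) × 3.333995 = 1.250248
Exact value: 1.223775
Error: 0.026473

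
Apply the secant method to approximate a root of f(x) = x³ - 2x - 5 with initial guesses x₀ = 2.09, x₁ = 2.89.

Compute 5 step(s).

f(x) = x³ - 2x - 5
x₀ = 2.09, x₁ = 2.89

Secant formula: x_{n+1} = x_n - f(x_n)(x_n - x_{n-1})/(f(x_n) - f(x_{n-1}))

Iteration 1:
  f(2.090000) = -0.050671
  f(2.890000) = 13.357569
  x_2 = 2.890000 - 13.357569×(2.890000 - 2.090000)/(13.357569 - (-0.050671))
       = 2.093023
Iteration 2:
  f(2.890000) = 13.357569
  f(2.093023) = -0.017042
  x_3 = 2.093023 - (-0.017042)×(2.093023 - 2.890000)/(-0.017042 - 13.357569)
       = 2.094039
Iteration 3:
  f(2.093023) = -0.017042
  f(2.094039) = -0.005721
  x_4 = 2.094039 - (-0.005721)×(2.094039 - 2.093023)/(-0.005721 - (-0.017042))
       = 2.094552
Iteration 4:
  f(2.094039) = -0.005721
  f(2.094552) = 0.000005
  x_5 = 2.094552 - 0.000005×(2.094552 - 2.094039)/(0.000005 - (-0.005721))
       = 2.094551
Iteration 5:
  f(2.094552) = 0.000005
  f(2.094551) = 0.000000
  x_6 = 2.094551 - 0.000000×(2.094551 - 2.094552)/(0.000000 - 0.000005)
       = 2.094551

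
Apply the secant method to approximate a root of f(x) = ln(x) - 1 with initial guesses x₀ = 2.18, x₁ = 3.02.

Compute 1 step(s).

f(x) = ln(x) - 1
x₀ = 2.18, x₁ = 3.02

Secant formula: x_{n+1} = x_n - f(x_n)(x_n - x_{n-1})/(f(x_n) - f(x_{n-1}))

Iteration 1:
  f(2.180000) = -0.220675
  f(3.020000) = 0.105257
  x_2 = 3.020000 - 0.105257×(3.020000 - 2.180000)/(0.105257 - (-0.220675))
       = 2.748729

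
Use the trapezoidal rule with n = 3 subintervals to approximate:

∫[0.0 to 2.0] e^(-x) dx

f(x) = e^(-x)
a = 0.0, b = 2.0, n = 3
h = (b - a)/n = 0.666667

Trapezoidal rule: (h/2)[f(x₀) + 2f(x₁) + 2f(x₂) + ... + f(xₙ)]

x_0 = 0.0000, f(x_0) = 1.000000, coefficient = 1
x_1 = 0.6667, f(x_1) = 0.513417, coefficient = 2
x_2 = 1.3333, f(x_2) = 0.263597, coefficient = 2
x_3 = 2.0000, f(x_3) = 0.135335, coefficient = 1

I ≈ (0.666667/2) × 2.689364 = 0.896455
Exact value: 0.864665
Error: 0.031790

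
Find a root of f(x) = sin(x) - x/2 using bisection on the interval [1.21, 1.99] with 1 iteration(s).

f(x) = sin(x) - x/2
Initial interval: [1.21, 1.99]

Iteration 1:
  c_1 = (1.210000 + 1.990000)/2 = 1.600000
  f(c_1) = f(1.600000) = 0.199574
  f(a) × f(c) ≥ 0, new interval: [1.600000, 1.990000]

After 1 iteration(s), the approximation is c_1 = 1.600000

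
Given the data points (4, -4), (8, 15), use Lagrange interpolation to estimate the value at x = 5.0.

Lagrange interpolation formula:
P(x) = Σ yᵢ × Lᵢ(x)
where Lᵢ(x) = Π_{j≠i} (x - xⱼ)/(xᵢ - xⱼ)

L_0(5.0) = (5.0 - 8)/(4 - 8) = 0.750000
L_1(5.0) = (5.0 - 4)/(8 - 4) = 0.250000

P(5.0) = (-4)×L_0(5.0) + 15×L_1(5.0)
P(5.0) = 0.750000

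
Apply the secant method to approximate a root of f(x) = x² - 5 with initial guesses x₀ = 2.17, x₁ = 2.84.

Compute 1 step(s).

f(x) = x² - 5
x₀ = 2.17, x₁ = 2.84

Secant formula: x_{n+1} = x_n - f(x_n)(x_n - x_{n-1})/(f(x_n) - f(x_{n-1}))

Iteration 1:
  f(2.170000) = -0.291100
  f(2.840000) = 3.065600
  x_2 = 2.840000 - 3.065600×(2.840000 - 2.170000)/(3.065600 - (-0.291100))
       = 2.228104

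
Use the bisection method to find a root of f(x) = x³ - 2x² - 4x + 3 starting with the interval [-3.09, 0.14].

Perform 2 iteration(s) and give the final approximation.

f(x) = x³ - 2x² - 4x + 3
Initial interval: [-3.09, 0.14]

Iteration 1:
  c_1 = (-3.090000 + 0.140000)/2 = -1.475000
  f(c_1) = f(-1.475000) = 1.339703
  f(a) × f(c) < 0, new interval: [-3.090000, -1.475000]
Iteration 2:
  c_2 = (-3.090000 + (-1.475000))/2 = -2.282500
  f(c_2) = f(-2.282500) = -10.180995
  f(a) × f(c) ≥ 0, new interval: [-2.282500, -1.475000]

After 2 iteration(s), the approximation is c_2 = -2.282500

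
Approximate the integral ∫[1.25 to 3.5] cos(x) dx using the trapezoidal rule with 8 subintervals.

f(x) = cos(x)
a = 1.25, b = 3.5, n = 8
h = (b - a)/n = 0.281250

Trapezoidal rule: (h/2)[f(x₀) + 2f(x₁) + 2f(x₂) + ... + f(xₙ)]

x_0 = 1.2500, f(x_0) = 0.315322, coefficient = 1
x_1 = 1.5312, f(x_1) = 0.039536, coefficient = 2
x_2 = 1.8125, f(x_2) = -0.239357, coefficient = 2
x_3 = 2.0938, f(x_3) = -0.499441, coefficient = 2
x_4 = 2.3750, f(x_4) = -0.720278, coefficient = 2
x_5 = 2.6562, f(x_5) = -0.884515, coefficient = 2
x_6 = 2.9375, f(x_6) = -0.979245, coefficient = 2
x_7 = 3.2188, f(x_7) = -0.997025, coefficient = 2
x_8 = 3.5000, f(x_8) = -0.936457, coefficient = 1

I ≈ (0.281250/2) × -9.181786 = -1.291189
Exact value: -1.299768
Error: 0.008579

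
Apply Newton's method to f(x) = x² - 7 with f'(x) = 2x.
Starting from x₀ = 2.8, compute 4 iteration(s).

f(x) = x² - 7
f'(x) = 2x
x₀ = 2.8

Newton-Raphson formula: x_{n+1} = x_n - f(x_n)/f'(x_n)

Iteration 1:
  f(2.800000) = 0.840000
  f'(2.800000) = 5.600000
  x_1 = 2.800000 - 0.840000/5.600000 = 2.650000
Iteration 2:
  f(2.650000) = 0.022500
  f'(2.650000) = 5.300000
  x_2 = 2.650000 - 0.022500/5.300000 = 2.645755
Iteration 3:
  f(2.645755) = 0.000018
  f'(2.645755) = 5.291509
  x_3 = 2.645755 - 0.000018/5.291509 = 2.645751
Iteration 4:
  f(2.645751) = 0.000000
  f'(2.645751) = 5.291503
  x_4 = 2.645751 - 0.000000/5.291503 = 2.645751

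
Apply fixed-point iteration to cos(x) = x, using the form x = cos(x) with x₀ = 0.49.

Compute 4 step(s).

Equation: cos(x) = x
Fixed-point form: x = cos(x)
x₀ = 0.49

x_1 = g(0.490000) = 0.882333
x_2 = g(0.882333) = 0.635351
x_3 = g(0.635351) = 0.804863
x_4 = g(0.804863) = 0.693210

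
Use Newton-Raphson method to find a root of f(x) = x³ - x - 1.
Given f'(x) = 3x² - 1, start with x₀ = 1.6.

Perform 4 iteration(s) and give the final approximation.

f(x) = x³ - x - 1
f'(x) = 3x² - 1
x₀ = 1.6

Newton-Raphson formula: x_{n+1} = x_n - f(x_n)/f'(x_n)

Iteration 1:
  f(1.600000) = 1.496000
  f'(1.600000) = 6.680000
  x_1 = 1.600000 - 1.496000/6.680000 = 1.376048
Iteration 2:
  f(1.376048) = 0.229510
  f'(1.376048) = 4.680524
  x_2 = 1.376048 - 0.229510/4.680524 = 1.327013
Iteration 3:
  f(1.327013) = 0.009808
  f'(1.327013) = 4.282890
  x_3 = 1.327013 - 0.009808/4.282890 = 1.324723
Iteration 4:
  f(1.324723) = 0.000021
  f'(1.324723) = 4.264672
  x_4 = 1.324723 - 0.000021/4.264672 = 1.324718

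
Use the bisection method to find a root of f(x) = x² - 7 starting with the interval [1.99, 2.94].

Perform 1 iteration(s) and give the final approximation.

f(x) = x² - 7
Initial interval: [1.99, 2.94]

Iteration 1:
  c_1 = (1.990000 + 2.940000)/2 = 2.465000
  f(c_1) = f(2.465000) = -0.923775
  f(a) × f(c) ≥ 0, new interval: [2.465000, 2.940000]

After 1 iteration(s), the approximation is c_1 = 2.465000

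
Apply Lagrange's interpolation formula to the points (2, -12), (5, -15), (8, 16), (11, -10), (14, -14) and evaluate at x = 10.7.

Lagrange interpolation formula:
P(x) = Σ yᵢ × Lᵢ(x)
where Lᵢ(x) = Π_{j≠i} (x - xⱼ)/(xᵢ - xⱼ)

L_0(10.7) = (10.7 - 5)/(2 - 5) × (10.7 - 8)/(2 - 8) × (10.7 - 11)/(2 - 11) × (10.7 - 14)/(2 - 14) = 0.007838
L_1(10.7) = (10.7 - 2)/(5 - 2) × (10.7 - 8)/(5 - 8) × (10.7 - 11)/(5 - 11) × (10.7 - 14)/(5 - 14) = -0.047850
L_2(10.7) = (10.7 - 2)/(8 - 2) × (10.7 - 5)/(8 - 5) × (10.7 - 11)/(8 - 11) × (10.7 - 14)/(8 - 14) = 0.151525
L_3(10.7) = (10.7 - 2)/(11 - 2) × (10.7 - 5)/(11 - 5) × (10.7 - 8)/(11 - 8) × (10.7 - 14)/(11 - 14) = 0.909150
L_4(10.7) = (10.7 - 2)/(14 - 2) × (10.7 - 5)/(14 - 5) × (10.7 - 8)/(14 - 8) × (10.7 - 11)/(14 - 11) = -0.020663

P(10.7) = (-12)×L_0(10.7) + (-15)×L_1(10.7) + 16×L_2(10.7) + (-10)×L_3(10.7) + (-14)×L_4(10.7)
P(10.7) = -5.754125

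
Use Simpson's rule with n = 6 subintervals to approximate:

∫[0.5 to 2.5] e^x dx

f(x) = e^x
a = 0.5, b = 2.5, n = 6
h = (b - a)/n = 0.333333

Simpson's rule: (h/3)[f(x₀) + 4f(x₁) + 2f(x₂) + ... + f(xₙ)]

x_0 = 0.5000, f(x_0) = 1.648721, coefficient = 1
x_1 = 0.8333, f(x_1) = 2.300976, coefficient = 4
x_2 = 1.1667, f(x_2) = 3.211271, coefficient = 2
x_3 = 1.5000, f(x_3) = 4.481689, coefficient = 4
x_4 = 1.8333, f(x_4) = 6.254701, coefficient = 2
x_5 = 2.1667, f(x_5) = 8.729138, coefficient = 4
x_6 = 2.5000, f(x_6) = 12.182494, coefficient = 1

I ≈ (0.333333/3) × 94.810372 = 10.534486
Exact value: 10.533773
Error: 0.000713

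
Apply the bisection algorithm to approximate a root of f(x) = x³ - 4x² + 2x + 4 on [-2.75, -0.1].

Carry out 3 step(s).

f(x) = x³ - 4x² + 2x + 4
Initial interval: [-2.75, -0.1]

Iteration 1:
  c_1 = (-2.750000 + (-0.100000))/2 = -1.425000
  f(c_1) = f(-1.425000) = -9.866141
  f(a) × f(c) ≥ 0, new interval: [-1.425000, -0.100000]
Iteration 2:
  c_2 = (-1.425000 + (-0.100000))/2 = -0.762500
  f(c_2) = f(-0.762500) = -0.293947
  f(a) × f(c) ≥ 0, new interval: [-0.762500, -0.100000]
Iteration 3:
  c_3 = (-0.762500 + (-0.100000))/2 = -0.431250
  f(c_3) = f(-0.431250) = 2.313391
  f(a) × f(c) < 0, new interval: [-0.762500, -0.431250]

After 3 iteration(s), the approximation is c_3 = -0.431250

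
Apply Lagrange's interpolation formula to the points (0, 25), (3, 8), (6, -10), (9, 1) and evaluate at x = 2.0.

Lagrange interpolation formula:
P(x) = Σ yᵢ × Lᵢ(x)
where Lᵢ(x) = Π_{j≠i} (x - xⱼ)/(xᵢ - xⱼ)

L_0(2.0) = (2.0 - 3)/(0 - 3) × (2.0 - 6)/(0 - 6) × (2.0 - 9)/(0 - 9) = 0.172840
L_1(2.0) = (2.0 - 0)/(3 - 0) × (2.0 - 6)/(3 - 6) × (2.0 - 9)/(3 - 9) = 1.037037
L_2(2.0) = (2.0 - 0)/(6 - 0) × (2.0 - 3)/(6 - 3) × (2.0 - 9)/(6 - 9) = -0.259259
L_3(2.0) = (2.0 - 0)/(9 - 0) × (2.0 - 3)/(9 - 3) × (2.0 - 6)/(9 - 6) = 0.049383

P(2.0) = 25×L_0(2.0) + 8×L_1(2.0) + (-10)×L_2(2.0) + 1×L_3(2.0)
P(2.0) = 15.259259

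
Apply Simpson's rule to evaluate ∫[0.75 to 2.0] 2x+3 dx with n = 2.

f(x) = 2x+3
a = 0.75, b = 2.0, n = 2
h = (b - a)/n = 0.625000

Simpson's rule: (h/3)[f(x₀) + 4f(x₁) + 2f(x₂) + ... + f(xₙ)]

x_0 = 0.7500, f(x_0) = 4.500000, coefficient = 1
x_1 = 1.3750, f(x_1) = 5.750000, coefficient = 4
x_2 = 2.0000, f(x_2) = 7.000000, coefficient = 1

I ≈ (0.625000/3) × 34.500000 = 7.187500
Exact value: 7.187500
Error: 0.000000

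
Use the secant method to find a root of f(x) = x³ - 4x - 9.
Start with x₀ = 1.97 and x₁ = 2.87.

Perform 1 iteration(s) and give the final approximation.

f(x) = x³ - 4x - 9
x₀ = 1.97, x₁ = 2.87

Secant formula: x_{n+1} = x_n - f(x_n)(x_n - x_{n-1})/(f(x_n) - f(x_{n-1}))

Iteration 1:
  f(1.970000) = -9.234627
  f(2.870000) = 3.159903
  x_2 = 2.870000 - 3.159903×(2.870000 - 1.970000)/(3.159903 - (-9.234627))
       = 2.640551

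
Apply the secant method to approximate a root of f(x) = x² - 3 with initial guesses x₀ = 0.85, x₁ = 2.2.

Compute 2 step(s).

f(x) = x² - 3
x₀ = 0.85, x₁ = 2.2

Secant formula: x_{n+1} = x_n - f(x_n)(x_n - x_{n-1})/(f(x_n) - f(x_{n-1}))

Iteration 1:
  f(0.850000) = -2.277500
  f(2.200000) = 1.840000
  x_2 = 2.200000 - 1.840000×(2.200000 - 0.850000)/(1.840000 - (-2.277500))
       = 1.596721
Iteration 2:
  f(2.200000) = 1.840000
  f(1.596721) = -0.450481
  x_3 = 1.596721 - (-0.450481)×(1.596721 - 2.200000)/(-0.450481 - 1.840000)
       = 1.715371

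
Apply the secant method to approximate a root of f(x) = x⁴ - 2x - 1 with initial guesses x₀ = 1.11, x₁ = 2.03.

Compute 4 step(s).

f(x) = x⁴ - 2x - 1
x₀ = 1.11, x₁ = 2.03

Secant formula: x_{n+1} = x_n - f(x_n)(x_n - x_{n-1})/(f(x_n) - f(x_{n-1}))

Iteration 1:
  f(1.110000) = -1.701930
  f(2.030000) = 11.921817
  x_2 = 2.030000 - 11.921817×(2.030000 - 1.110000)/(11.921817 - (-1.701930))
       = 1.224930
Iteration 2:
  f(2.030000) = 11.921817
  f(1.224930) = -1.198500
  x_3 = 1.224930 - (-1.198500)×(1.224930 - 2.030000)/(-1.198500 - 11.921817)
       = 1.298471
Iteration 3:
  f(1.224930) = -1.198500
  f(1.298471) = -0.754259
  x_4 = 1.298471 - (-0.754259)×(1.298471 - 1.224930)/(-0.754259 - (-1.198500))
       = 1.423332
Iteration 4:
  f(1.298471) = -0.754259
  f(1.423332) = 0.257501
  x_5 = 1.423332 - 0.257501×(1.423332 - 1.298471)/(0.257501 - (-0.754259))
       = 1.391554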